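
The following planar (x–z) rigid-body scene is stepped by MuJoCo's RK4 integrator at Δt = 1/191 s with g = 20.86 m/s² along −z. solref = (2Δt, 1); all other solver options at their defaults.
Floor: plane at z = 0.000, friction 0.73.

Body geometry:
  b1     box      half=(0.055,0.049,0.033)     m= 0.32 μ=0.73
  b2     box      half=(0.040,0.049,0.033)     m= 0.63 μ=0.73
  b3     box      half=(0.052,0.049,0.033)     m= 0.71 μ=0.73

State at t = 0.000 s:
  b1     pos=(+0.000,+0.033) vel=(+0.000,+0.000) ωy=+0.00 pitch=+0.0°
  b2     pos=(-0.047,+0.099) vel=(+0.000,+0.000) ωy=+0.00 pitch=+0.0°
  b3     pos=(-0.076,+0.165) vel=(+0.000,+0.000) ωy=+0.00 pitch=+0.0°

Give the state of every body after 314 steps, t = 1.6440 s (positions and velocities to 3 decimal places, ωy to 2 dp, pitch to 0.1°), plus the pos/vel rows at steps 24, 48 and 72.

State at t = 1.6440 s:
  b1     pos=(+0.001,+0.033) vel=(+0.000,+0.000) ωy=+0.00 pitch=+0.0°
  b2     pos=(-0.094,+0.040) vel=(+0.000,+0.000) ωy=+0.00 pitch=-90.0°
  b3     pos=(-0.274,+0.033) vel=(+0.000,+0.000) ωy=+0.00 pitch=+180.0°

Key-timestep trajectory:
   step    t(s)  b1.x    b1.z    b1.vx   b1.vz   b2.x    b2.z    b2.vx   b2.vz   b3.x    b3.z    b3.vx   b3.vz 
     24  0.1257   +0.000  +0.033  +0.004  +0.000   -0.055  +0.100  -0.158  +0.001   -0.099  +0.156  -0.438  -0.206
     48  0.2513   +0.001  +0.033  +0.000  +0.000   -0.096  +0.054  -0.407  -1.288   -0.186  +0.049  -0.807  +0.082
     72  0.3770   +0.001  +0.033  +0.000  +0.000   -0.094  +0.040  +0.000  +0.000   -0.257  +0.049  -0.661  -0.476


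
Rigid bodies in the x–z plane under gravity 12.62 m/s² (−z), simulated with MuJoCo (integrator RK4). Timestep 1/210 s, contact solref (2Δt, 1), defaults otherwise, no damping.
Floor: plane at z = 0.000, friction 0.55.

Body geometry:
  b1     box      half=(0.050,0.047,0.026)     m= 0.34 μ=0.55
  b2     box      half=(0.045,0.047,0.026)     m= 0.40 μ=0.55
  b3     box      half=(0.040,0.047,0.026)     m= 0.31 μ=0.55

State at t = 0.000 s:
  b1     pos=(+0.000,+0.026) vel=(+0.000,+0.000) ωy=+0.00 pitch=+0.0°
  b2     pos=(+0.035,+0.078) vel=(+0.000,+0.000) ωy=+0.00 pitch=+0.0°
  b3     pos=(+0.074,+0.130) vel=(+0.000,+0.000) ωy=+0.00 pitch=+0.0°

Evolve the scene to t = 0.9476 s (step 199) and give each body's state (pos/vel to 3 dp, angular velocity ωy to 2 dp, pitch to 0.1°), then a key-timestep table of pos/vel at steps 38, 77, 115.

State at t = 0.9476 s:
  b1     pos=(+0.000,+0.026) vel=(+0.000,+0.000) ωy=+0.00 pitch=+0.0°
  b2     pos=(+0.087,+0.045) vel=(+0.000,+0.000) ωy=+0.00 pitch=+90.0°
  b3     pos=(+0.227,+0.026) vel=(+0.000,+0.000) ωy=+0.00 pitch=+180.0°

Key-timestep trajectory:
   step    t(s)  b1.x    b1.z    b1.vx   b1.vz   b2.x    b2.z    b2.vx   b2.vz   b3.x    b3.z    b3.vx   b3.vz 
     38  0.1810   +0.000  +0.026  +0.000  +0.000   +0.039  +0.080  +0.069  +0.026   +0.087  +0.125  +0.179  -0.086
     77  0.3667   +0.000  +0.026  +0.000  +0.000   +0.080  +0.055  +0.361  -0.767   +0.156  +0.040  +0.634  -0.185
    115  0.5476   +0.000  +0.026  +0.000  +0.000   +0.091  +0.047  -0.215  -0.097   +0.217  +0.035  +0.431  -0.366


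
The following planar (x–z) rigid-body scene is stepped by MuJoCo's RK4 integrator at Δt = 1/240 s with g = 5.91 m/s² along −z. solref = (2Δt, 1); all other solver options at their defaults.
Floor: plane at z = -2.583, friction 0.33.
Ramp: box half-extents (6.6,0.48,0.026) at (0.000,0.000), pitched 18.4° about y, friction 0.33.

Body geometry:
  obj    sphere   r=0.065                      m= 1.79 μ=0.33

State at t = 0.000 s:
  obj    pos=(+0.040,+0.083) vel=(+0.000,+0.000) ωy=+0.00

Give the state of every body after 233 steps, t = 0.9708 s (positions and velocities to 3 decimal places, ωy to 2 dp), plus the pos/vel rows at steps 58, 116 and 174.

State at t = 0.9708 s:
  obj    pos=(+0.636,-0.116) vel=(+1.228,-0.408) ωy=+19.90

Key-timestep trajectory:
   step    t(s)  obj.x    obj.z    obj.vx   obj.vz 
     58  0.2417   +0.077  +0.070  +0.306  -0.102
    116  0.4833   +0.188  +0.033  +0.611  -0.203
    174  0.7250   +0.372  -0.028  +0.917  -0.305


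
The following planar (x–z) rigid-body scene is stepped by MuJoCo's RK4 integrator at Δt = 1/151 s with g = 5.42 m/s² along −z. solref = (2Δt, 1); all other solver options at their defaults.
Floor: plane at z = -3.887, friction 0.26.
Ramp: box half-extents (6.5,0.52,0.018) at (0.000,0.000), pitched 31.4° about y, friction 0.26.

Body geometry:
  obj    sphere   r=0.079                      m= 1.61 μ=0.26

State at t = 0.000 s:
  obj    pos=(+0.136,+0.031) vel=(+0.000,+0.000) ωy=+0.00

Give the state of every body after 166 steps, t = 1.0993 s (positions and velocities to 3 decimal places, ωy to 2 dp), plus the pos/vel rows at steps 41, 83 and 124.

State at t = 1.0993 s:
  obj    pos=(+1.176,-0.604) vel=(+1.893,-1.155) ωy=+28.06

Key-timestep trajectory:
   step    t(s)  obj.x    obj.z    obj.vx   obj.vz 
     41  0.2715   +0.199  -0.008  +0.468  -0.285
     83  0.5497   +0.396  -0.128  +0.947  -0.578
    124  0.8212   +0.717  -0.324  +1.414  -0.863


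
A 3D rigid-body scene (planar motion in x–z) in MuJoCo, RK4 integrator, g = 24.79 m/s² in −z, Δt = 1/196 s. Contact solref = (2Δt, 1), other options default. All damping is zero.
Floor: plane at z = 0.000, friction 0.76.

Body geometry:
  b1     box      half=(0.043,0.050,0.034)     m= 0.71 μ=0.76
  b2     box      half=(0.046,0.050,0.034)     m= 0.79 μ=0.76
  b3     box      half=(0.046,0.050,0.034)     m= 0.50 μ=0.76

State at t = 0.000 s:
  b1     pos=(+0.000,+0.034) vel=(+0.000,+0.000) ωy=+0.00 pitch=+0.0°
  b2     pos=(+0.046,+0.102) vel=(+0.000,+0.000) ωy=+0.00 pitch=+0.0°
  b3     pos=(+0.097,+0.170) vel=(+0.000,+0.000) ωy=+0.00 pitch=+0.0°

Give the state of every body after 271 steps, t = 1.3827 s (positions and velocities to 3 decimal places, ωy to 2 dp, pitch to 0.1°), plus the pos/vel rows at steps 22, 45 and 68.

State at t = 1.3827 s:
  b1     pos=(+0.000,+0.034) vel=(+0.000,+0.000) ωy=+0.00 pitch=+0.0°
  b2     pos=(+0.088,+0.046) vel=(+0.000,+0.000) ωy=+0.00 pitch=+90.0°
  b3     pos=(+0.285,+0.034) vel=(+0.000,+0.000) ωy=+0.00 pitch=+180.0°

Key-timestep trajectory:
   step    t(s)  b1.x    b1.z    b1.vx   b1.vz   b2.x    b2.z    b2.vx   b2.vz   b3.x    b3.z    b3.vx   b3.vz 
     22  0.1122   +0.000  +0.034  -0.001  +0.000   +0.065  +0.094  +0.367  -0.303   +0.147  +0.119  +0.755  -1.335
     45  0.2296   +0.000  +0.034  +0.000  +0.000   +0.088  +0.046  -0.009  +0.017   +0.227  +0.056  +0.344  +0.082
     68  0.3469   +0.000  +0.034  +0.000  +0.000   +0.088  +0.046  +0.000  +0.000   +0.272  +0.046  +0.594  -0.420


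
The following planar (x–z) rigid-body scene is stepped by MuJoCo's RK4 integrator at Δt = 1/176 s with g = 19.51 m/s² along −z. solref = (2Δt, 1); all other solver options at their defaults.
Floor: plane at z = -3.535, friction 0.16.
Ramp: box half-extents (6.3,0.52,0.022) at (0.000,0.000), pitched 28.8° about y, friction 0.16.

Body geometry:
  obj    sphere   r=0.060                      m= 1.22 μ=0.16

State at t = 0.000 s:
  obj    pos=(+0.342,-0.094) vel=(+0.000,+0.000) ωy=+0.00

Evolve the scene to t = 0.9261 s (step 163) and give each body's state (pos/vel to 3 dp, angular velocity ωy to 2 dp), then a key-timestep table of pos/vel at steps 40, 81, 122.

State at t = 0.9261 s:
  obj    pos=(+2.866,-1.482) vel=(+5.449,-2.996) ωy=+103.58

Key-timestep trajectory:
   step    t(s)  obj.x    obj.z    obj.vx   obj.vz 
     40  0.2273   +0.494  -0.178  +1.338  -0.735
     81  0.4602   +0.965  -0.437  +2.708  -1.489
    122  0.6932   +1.756  -0.872  +4.079  -2.242


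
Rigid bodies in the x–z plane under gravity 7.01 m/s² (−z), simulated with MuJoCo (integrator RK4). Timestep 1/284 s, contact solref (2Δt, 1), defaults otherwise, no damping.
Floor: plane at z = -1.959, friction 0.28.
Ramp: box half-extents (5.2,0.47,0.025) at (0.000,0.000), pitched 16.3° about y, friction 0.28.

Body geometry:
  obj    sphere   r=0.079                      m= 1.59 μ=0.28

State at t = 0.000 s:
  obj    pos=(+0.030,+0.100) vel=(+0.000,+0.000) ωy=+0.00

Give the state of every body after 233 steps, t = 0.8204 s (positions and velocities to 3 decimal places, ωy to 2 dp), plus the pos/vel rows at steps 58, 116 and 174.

State at t = 0.8204 s:
  obj    pos=(+0.484,-0.033) vel=(+1.107,-0.324) ωy=+14.59

Key-timestep trajectory:
   step    t(s)  obj.x    obj.z    obj.vx   obj.vz 
     58  0.2042   +0.058  +0.091  +0.276  -0.081
    116  0.4085   +0.142  +0.067  +0.551  -0.161
    174  0.6127   +0.283  +0.026  +0.826  -0.242


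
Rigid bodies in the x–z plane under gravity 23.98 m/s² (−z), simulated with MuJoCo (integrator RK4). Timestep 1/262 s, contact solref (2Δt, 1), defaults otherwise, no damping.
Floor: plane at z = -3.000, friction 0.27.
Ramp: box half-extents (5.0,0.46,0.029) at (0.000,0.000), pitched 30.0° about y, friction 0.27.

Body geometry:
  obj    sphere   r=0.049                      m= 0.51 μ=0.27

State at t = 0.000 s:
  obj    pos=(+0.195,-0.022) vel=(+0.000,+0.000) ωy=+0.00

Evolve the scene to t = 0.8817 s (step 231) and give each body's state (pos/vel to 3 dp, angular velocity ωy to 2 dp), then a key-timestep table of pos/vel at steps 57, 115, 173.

State at t = 0.8817 s:
  obj    pos=(+3.078,-1.687) vel=(+6.539,-3.776) ωy=+154.07

Key-timestep trajectory:
   step    t(s)  obj.x    obj.z    obj.vx   obj.vz 
     57  0.2176   +0.370  -0.124  +1.614  -0.932
    115  0.4389   +0.909  -0.435  +3.256  -1.880
    173  0.6603   +1.812  -0.956  +4.898  -2.828


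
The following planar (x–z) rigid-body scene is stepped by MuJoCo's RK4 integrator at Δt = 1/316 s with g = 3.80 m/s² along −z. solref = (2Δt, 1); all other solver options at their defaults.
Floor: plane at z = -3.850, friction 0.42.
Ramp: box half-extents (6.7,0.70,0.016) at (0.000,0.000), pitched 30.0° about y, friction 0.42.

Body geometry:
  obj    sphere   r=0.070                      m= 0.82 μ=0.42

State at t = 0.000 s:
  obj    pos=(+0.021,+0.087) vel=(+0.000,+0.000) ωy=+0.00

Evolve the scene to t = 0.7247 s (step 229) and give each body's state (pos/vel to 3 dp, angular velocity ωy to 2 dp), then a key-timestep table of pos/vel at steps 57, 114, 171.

State at t = 0.7247 s:
  obj    pos=(+0.330,-0.091) vel=(+0.852,-0.492) ωy=+14.05

Key-timestep trajectory:
   step    t(s)  obj.x    obj.z    obj.vx   obj.vz 
     57  0.1804   +0.040  +0.076  +0.212  -0.122
    114  0.3608   +0.098  +0.043  +0.424  -0.245
    171  0.5411   +0.193  -0.012  +0.636  -0.367


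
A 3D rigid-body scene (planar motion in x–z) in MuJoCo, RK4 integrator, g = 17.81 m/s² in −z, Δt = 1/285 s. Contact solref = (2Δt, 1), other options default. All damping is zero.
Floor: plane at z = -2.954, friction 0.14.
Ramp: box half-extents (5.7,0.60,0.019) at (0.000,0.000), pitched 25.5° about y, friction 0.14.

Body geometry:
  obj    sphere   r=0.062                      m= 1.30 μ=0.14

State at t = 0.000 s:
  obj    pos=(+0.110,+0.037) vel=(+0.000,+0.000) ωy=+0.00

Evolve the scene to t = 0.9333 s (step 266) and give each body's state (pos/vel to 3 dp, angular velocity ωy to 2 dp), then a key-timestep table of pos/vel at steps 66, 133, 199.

State at t = 0.9333 s:
  obj    pos=(+2.264,-0.990) vel=(+4.614,-2.201) ωy=+82.43

Key-timestep trajectory:
   step    t(s)  obj.x    obj.z    obj.vx   obj.vz 
     66  0.2316   +0.243  -0.026  +1.145  -0.546
    133  0.4667   +0.649  -0.220  +2.307  -1.100
    199  0.6982   +1.315  -0.538  +3.452  -1.646


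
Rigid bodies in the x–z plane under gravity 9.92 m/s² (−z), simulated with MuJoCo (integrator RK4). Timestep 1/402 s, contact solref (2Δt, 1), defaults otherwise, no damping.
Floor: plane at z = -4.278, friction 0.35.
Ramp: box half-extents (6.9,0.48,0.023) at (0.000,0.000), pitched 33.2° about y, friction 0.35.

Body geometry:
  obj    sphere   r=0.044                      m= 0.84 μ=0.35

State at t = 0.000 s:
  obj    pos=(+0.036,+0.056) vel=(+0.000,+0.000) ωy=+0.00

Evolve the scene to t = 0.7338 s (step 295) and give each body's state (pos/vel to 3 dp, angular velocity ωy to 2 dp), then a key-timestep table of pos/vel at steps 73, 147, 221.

State at t = 0.7338 s:
  obj    pos=(+0.910,-0.516) vel=(+2.382,-1.559) ωy=+64.70

Key-timestep trajectory:
   step    t(s)  obj.x    obj.z    obj.vx   obj.vz 
     73  0.1816   +0.090  +0.021  +0.590  -0.386
    147  0.3657   +0.253  -0.086  +1.187  -0.777
    221  0.5498   +0.527  -0.265  +1.785  -1.168


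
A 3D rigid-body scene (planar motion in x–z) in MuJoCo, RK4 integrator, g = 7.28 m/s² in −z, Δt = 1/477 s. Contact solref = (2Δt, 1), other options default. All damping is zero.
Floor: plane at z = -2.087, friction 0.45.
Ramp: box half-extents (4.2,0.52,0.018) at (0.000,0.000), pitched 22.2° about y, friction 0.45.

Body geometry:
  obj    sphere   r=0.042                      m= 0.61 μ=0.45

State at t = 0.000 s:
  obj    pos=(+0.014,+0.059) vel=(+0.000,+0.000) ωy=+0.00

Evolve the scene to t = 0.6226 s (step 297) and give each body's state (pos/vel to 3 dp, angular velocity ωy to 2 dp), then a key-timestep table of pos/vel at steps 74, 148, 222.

State at t = 0.6226 s:
  obj    pos=(+0.367,-0.085) vel=(+1.133,-0.462) ωy=+29.12

Key-timestep trajectory:
   step    t(s)  obj.x    obj.z    obj.vx   obj.vz 
     74  0.1551   +0.036  +0.050  +0.282  -0.115
    148  0.3103   +0.102  +0.023  +0.564  -0.230
    222  0.4654   +0.211  -0.021  +0.847  -0.346


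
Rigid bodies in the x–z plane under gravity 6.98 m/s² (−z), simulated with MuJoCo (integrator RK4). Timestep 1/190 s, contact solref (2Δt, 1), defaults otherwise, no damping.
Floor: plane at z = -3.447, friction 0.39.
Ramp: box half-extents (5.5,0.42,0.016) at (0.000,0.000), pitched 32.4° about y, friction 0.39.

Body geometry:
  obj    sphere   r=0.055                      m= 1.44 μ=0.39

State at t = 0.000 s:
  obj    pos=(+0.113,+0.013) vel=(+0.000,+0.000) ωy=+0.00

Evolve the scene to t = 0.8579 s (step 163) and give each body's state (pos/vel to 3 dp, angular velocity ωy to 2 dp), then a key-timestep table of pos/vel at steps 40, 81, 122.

State at t = 0.8579 s:
  obj    pos=(+0.943,-0.514) vel=(+1.935,-1.228) ωy=+41.66

Key-timestep trajectory:
   step    t(s)  obj.x    obj.z    obj.vx   obj.vz 
     40  0.2105   +0.163  -0.019  +0.475  -0.301
     81  0.4263   +0.318  -0.118  +0.962  -0.610
    122  0.6421   +0.578  -0.283  +1.448  -0.919


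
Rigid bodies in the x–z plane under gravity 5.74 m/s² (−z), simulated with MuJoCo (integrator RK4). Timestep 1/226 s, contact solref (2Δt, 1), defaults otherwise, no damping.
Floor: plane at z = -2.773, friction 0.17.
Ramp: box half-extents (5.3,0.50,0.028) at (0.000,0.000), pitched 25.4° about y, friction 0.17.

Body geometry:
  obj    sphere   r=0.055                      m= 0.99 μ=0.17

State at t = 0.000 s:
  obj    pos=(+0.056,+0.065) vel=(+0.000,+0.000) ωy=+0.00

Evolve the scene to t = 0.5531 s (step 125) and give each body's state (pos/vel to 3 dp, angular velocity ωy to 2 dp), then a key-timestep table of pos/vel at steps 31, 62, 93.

State at t = 0.5531 s:
  obj    pos=(+0.299,-0.050) vel=(+0.879,-0.417) ωy=+17.68

Key-timestep trajectory:
   step    t(s)  obj.x    obj.z    obj.vx   obj.vz 
     31  0.1372   +0.071  +0.058  +0.218  -0.104
     62  0.2743   +0.116  +0.037  +0.436  -0.207
     93  0.4115   +0.191  +0.001  +0.654  -0.310


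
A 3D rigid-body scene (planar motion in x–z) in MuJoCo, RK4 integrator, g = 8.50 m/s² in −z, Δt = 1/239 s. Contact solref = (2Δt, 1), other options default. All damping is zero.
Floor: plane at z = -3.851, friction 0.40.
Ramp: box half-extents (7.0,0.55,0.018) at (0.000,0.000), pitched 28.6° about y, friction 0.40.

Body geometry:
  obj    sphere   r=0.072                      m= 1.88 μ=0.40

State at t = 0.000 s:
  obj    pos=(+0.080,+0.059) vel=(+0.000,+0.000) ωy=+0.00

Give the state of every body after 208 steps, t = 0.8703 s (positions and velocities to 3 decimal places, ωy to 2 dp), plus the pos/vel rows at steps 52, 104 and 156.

State at t = 0.8703 s:
  obj    pos=(+1.046,-0.468) vel=(+2.221,-1.211) ωy=+35.12

Key-timestep trajectory:
   step    t(s)  obj.x    obj.z    obj.vx   obj.vz 
     52  0.2176   +0.140  +0.026  +0.555  -0.303
    104  0.4351   +0.322  -0.073  +1.110  -0.605
    156  0.6527   +0.624  -0.238  +1.666  -0.908


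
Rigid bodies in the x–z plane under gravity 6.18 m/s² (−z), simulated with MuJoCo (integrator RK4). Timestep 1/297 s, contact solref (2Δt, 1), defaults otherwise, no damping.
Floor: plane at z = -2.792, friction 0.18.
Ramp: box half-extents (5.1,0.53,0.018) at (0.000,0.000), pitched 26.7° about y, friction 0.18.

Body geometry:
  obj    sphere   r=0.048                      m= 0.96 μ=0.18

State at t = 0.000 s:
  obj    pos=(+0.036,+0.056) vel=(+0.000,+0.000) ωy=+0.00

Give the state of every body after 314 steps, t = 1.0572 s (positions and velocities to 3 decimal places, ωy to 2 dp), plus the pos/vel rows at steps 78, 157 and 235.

State at t = 1.0572 s:
  obj    pos=(+1.026,-0.442) vel=(+1.873,-0.942) ωy=+43.68

Key-timestep trajectory:
   step    t(s)  obj.x    obj.z    obj.vx   obj.vz 
     78  0.2626   +0.097  +0.025  +0.465  -0.234
    157  0.5286   +0.284  -0.069  +0.937  -0.471
    235  0.7912   +0.591  -0.223  +1.402  -0.705


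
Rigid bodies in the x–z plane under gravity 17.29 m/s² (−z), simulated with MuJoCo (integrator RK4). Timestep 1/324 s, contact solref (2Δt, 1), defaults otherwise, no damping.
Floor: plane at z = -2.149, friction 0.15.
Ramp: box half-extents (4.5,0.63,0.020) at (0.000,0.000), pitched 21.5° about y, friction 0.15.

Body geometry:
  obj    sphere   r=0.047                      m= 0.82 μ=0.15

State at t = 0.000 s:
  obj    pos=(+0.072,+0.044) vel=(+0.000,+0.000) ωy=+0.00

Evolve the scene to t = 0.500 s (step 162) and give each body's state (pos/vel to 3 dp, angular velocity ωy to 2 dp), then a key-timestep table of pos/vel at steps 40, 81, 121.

State at t = 0.500 s:
  obj    pos=(+0.598,-0.164) vel=(+2.106,-0.830) ωy=+48.14

Key-timestep trajectory:
   step    t(s)  obj.x    obj.z    obj.vx   obj.vz 
     40  0.1235   +0.104  +0.031  +0.520  -0.205
     81  0.2500   +0.204  -0.008  +1.053  -0.415
    121  0.3735   +0.366  -0.072  +1.573  -0.620


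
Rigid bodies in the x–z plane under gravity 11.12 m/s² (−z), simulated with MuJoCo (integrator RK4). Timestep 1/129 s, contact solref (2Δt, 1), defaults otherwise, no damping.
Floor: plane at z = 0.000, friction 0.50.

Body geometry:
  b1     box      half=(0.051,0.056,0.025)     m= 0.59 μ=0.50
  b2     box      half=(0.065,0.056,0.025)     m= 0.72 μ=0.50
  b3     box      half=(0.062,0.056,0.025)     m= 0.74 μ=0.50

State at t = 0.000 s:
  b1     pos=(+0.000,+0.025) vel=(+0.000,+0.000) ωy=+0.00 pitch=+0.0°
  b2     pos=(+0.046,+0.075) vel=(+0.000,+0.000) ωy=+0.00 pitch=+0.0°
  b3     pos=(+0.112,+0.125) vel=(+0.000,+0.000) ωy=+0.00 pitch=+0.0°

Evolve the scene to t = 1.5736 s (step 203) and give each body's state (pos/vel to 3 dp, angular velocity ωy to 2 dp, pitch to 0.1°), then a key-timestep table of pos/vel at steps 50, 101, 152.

State at t = 1.5736 s:
  b1     pos=(-0.002,+0.025) vel=(-0.001,+0.000) ωy=+0.00 pitch=+0.0°
  b2     pos=(+0.068,+0.066) vel=(-0.001,-0.001) ωy=-0.03 pitch=+50.9°
  b3     pos=(+0.150,+0.060) vel=(+0.000,+0.000) ωy=-0.01 pitch=+41.3°

Key-timestep trajectory:
   step    t(s)  b1.x    b1.z    b1.vx   b1.vz   b2.x    b2.z    b2.vx   b2.vz   b3.x    b3.z    b3.vx   b3.vz 
     50  0.3876   -0.001  +0.025  +0.000  +0.003   +0.068  +0.067  +0.043  -0.013   +0.150  +0.060  +0.021  +0.015
    101  0.7829   -0.001  +0.025  -0.001  +0.000   +0.068  +0.067  -0.001  -0.001   +0.150  +0.060  +0.000  +0.000
    152  1.1783   -0.002  +0.025  -0.001  +0.000   +0.068  +0.066  -0.001  -0.001   +0.150  +0.060  +0.000  +0.000


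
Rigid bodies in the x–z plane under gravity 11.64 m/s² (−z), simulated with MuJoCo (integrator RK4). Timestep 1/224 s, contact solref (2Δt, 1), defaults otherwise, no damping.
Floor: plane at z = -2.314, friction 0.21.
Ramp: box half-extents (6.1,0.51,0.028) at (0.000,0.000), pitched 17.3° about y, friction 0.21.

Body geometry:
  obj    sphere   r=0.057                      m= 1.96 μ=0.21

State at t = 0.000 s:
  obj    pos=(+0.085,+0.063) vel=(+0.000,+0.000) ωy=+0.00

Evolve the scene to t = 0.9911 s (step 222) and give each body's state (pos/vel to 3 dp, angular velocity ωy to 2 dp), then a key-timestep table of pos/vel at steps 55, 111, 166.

State at t = 0.9911 s:
  obj    pos=(+1.244,-0.299) vel=(+2.340,-0.729) ωy=+42.98

Key-timestep trajectory:
   step    t(s)  obj.x    obj.z    obj.vx   obj.vz 
     55  0.2455   +0.156  +0.040  +0.580  -0.181
    111  0.4955   +0.375  -0.028  +1.170  -0.364
    166  0.7411   +0.733  -0.139  +1.749  -0.545


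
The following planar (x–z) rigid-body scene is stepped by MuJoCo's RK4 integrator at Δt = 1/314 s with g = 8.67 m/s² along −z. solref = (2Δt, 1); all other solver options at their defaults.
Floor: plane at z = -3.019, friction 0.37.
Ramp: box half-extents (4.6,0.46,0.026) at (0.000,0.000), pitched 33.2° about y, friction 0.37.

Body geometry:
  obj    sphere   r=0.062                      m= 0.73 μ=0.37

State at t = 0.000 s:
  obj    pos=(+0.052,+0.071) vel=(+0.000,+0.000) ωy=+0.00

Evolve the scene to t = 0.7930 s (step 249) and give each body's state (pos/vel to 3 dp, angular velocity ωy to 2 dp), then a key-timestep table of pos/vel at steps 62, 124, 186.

State at t = 0.7930 s:
  obj    pos=(+0.944,-0.513) vel=(+2.250,-1.472) ωy=+43.37

Key-timestep trajectory:
   step    t(s)  obj.x    obj.z    obj.vx   obj.vz 
     62  0.1975   +0.107  +0.035  +0.560  -0.367
    124  0.3949   +0.273  -0.074  +1.121  -0.733
    186  0.5924   +0.550  -0.255  +1.681  -1.100


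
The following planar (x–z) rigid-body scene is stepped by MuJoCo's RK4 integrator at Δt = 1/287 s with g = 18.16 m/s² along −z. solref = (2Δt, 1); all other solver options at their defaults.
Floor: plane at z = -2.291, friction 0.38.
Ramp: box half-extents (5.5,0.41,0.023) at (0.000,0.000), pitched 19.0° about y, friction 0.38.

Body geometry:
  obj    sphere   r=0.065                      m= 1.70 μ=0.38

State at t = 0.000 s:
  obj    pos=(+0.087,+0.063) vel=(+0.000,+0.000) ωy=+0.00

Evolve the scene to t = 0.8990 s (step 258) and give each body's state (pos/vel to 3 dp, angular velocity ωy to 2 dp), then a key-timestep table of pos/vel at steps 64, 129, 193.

State at t = 0.8990 s:
  obj    pos=(+1.701,-0.492) vel=(+3.590,-1.236) ωy=+58.40

Key-timestep trajectory:
   step    t(s)  obj.x    obj.z    obj.vx   obj.vz 
     64  0.2230   +0.186  +0.029  +0.891  -0.307
    129  0.4495   +0.490  -0.076  +1.795  -0.618
    193  0.6725   +0.990  -0.248  +2.685  -0.925


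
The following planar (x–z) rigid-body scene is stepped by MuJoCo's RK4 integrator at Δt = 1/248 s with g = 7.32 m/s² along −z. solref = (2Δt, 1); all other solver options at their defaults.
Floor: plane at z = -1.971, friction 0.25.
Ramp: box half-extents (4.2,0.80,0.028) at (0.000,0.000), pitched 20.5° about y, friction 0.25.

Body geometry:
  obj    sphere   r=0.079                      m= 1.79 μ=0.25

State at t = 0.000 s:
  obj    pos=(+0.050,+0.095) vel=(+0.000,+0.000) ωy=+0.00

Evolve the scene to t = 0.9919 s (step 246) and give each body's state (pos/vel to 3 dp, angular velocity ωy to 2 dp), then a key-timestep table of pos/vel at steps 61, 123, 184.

State at t = 0.9919 s:
  obj    pos=(+0.894,-0.220) vel=(+1.701,-0.636) ωy=+22.99

Key-timestep trajectory:
   step    t(s)  obj.x    obj.z    obj.vx   obj.vz 
     61  0.2460   +0.102  +0.076  +0.422  -0.158
    123  0.4960   +0.261  +0.017  +0.851  -0.318
    184  0.7419   +0.522  -0.081  +1.273  -0.476


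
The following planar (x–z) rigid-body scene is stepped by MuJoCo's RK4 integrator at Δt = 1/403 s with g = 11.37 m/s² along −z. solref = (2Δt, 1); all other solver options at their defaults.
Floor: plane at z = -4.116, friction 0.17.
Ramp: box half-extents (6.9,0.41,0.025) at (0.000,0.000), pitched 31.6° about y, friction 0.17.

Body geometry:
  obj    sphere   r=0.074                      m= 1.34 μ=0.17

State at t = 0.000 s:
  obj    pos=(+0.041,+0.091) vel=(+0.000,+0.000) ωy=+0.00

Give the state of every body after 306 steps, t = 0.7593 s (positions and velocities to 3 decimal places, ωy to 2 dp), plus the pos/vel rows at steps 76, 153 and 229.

State at t = 0.7593 s:
  obj    pos=(+1.100,-0.560) vel=(+2.790,-1.711) ωy=+42.25

Key-timestep trajectory:
   step    t(s)  obj.x    obj.z    obj.vx   obj.vz 
     76  0.1886   +0.106  +0.051  +0.694  -0.422
    153  0.3797   +0.306  -0.072  +1.397  -0.850
    229  0.5682   +0.634  -0.274  +2.091  -1.273


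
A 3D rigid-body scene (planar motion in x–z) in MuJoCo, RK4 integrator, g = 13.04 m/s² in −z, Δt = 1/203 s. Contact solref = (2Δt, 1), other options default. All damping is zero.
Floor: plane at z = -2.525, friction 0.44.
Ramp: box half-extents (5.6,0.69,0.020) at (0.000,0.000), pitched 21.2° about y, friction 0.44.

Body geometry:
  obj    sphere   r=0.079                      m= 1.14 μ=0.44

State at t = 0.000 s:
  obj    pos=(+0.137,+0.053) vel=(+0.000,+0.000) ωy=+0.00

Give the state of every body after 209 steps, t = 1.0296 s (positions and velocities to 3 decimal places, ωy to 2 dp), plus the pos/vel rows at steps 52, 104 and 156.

State at t = 1.0296 s:
  obj    pos=(+1.801,-0.593) vel=(+3.233,-1.254) ωy=+43.89

Key-timestep trajectory:
   step    t(s)  obj.x    obj.z    obj.vx   obj.vz 
     52  0.2562   +0.240  +0.013  +0.805  -0.312
    104  0.5123   +0.549  -0.107  +1.609  -0.624
    156  0.7685   +1.064  -0.307  +2.413  -0.936


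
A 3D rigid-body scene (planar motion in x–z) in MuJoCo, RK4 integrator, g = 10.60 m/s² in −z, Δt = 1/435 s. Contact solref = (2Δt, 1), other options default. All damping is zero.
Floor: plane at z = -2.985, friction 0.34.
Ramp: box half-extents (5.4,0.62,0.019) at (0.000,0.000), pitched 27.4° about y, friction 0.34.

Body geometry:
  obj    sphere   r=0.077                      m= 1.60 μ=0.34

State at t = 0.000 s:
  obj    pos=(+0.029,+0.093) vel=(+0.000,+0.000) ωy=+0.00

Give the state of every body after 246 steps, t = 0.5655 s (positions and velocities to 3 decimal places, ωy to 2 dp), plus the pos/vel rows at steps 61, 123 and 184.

State at t = 0.5655 s:
  obj    pos=(+0.524,-0.163) vel=(+1.749,-0.907) ωy=+25.59

Key-timestep trajectory:
   step    t(s)  obj.x    obj.z    obj.vx   obj.vz 
     61  0.1402   +0.059  +0.077  +0.434  -0.225
    123  0.2828   +0.153  +0.029  +0.875  -0.453
    184  0.4230   +0.306  -0.050  +1.309  -0.678


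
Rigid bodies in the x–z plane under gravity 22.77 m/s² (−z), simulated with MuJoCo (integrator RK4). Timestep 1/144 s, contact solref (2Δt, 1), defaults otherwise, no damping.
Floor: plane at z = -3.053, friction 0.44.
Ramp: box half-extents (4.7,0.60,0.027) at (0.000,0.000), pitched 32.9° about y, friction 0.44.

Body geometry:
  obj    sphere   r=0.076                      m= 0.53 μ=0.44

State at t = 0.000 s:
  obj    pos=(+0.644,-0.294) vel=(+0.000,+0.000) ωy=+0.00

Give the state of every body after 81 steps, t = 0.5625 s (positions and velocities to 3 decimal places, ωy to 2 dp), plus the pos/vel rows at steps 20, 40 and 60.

State at t = 0.5625 s:
  obj    pos=(+1.818,-1.053) vel=(+4.172,-2.699) ωy=+65.37

Key-timestep trajectory:
   step    t(s)  obj.x    obj.z    obj.vx   obj.vz 
     20  0.1389   +0.716  -0.340  +1.031  -0.667
     40  0.2778   +0.930  -0.479  +2.061  -1.333
     60  0.4167   +1.288  -0.711  +3.091  -2.000


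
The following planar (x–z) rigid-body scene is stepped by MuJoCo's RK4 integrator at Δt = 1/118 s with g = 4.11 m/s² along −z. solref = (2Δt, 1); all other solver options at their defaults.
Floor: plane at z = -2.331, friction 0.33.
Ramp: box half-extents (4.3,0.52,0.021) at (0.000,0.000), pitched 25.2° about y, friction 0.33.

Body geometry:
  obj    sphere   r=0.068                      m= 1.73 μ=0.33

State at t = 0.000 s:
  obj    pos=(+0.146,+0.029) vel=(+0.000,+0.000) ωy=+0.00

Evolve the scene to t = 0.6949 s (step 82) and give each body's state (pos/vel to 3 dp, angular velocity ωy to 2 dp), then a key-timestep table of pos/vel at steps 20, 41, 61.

State at t = 0.6949 s:
  obj    pos=(+0.419,-0.099) vel=(+0.786,-0.370) ωy=+12.77

Key-timestep trajectory:
   step    t(s)  obj.x    obj.z    obj.vx   obj.vz 
     20  0.1695   +0.163  +0.022  +0.192  -0.090
     41  0.3475   +0.215  -0.003  +0.393  -0.185
     61  0.5169   +0.297  -0.042  +0.585  -0.275


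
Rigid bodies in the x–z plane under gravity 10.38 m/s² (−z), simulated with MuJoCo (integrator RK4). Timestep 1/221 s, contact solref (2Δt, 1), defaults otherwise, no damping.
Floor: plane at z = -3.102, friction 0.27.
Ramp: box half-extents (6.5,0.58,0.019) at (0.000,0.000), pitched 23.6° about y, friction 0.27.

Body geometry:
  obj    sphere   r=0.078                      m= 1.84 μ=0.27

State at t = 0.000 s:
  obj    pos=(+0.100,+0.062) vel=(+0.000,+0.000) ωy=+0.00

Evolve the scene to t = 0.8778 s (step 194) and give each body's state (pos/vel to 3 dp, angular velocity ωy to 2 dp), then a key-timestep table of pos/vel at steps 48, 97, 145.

State at t = 0.8778 s:
  obj    pos=(+1.148,-0.396) vel=(+2.388,-1.043) ωy=+33.40

Key-timestep trajectory:
   step    t(s)  obj.x    obj.z    obj.vx   obj.vz 
     48  0.2172   +0.164  +0.034  +0.591  -0.258
     97  0.4389   +0.362  -0.052  +1.194  -0.522
    145  0.6561   +0.686  -0.194  +1.785  -0.780


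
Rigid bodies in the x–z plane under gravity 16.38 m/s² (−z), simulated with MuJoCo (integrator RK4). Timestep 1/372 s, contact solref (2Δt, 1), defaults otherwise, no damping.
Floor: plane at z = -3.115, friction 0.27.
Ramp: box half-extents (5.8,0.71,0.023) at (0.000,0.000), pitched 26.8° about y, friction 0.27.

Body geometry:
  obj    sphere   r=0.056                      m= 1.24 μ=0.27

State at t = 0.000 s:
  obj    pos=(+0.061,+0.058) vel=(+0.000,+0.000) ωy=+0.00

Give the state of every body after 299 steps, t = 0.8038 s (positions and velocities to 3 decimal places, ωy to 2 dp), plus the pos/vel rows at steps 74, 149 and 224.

State at t = 0.8038 s:
  obj    pos=(+1.582,-0.711) vel=(+3.785,-1.912) ωy=+75.71

Key-timestep trajectory:
   step    t(s)  obj.x    obj.z    obj.vx   obj.vz 
     74  0.1989   +0.154  +0.011  +0.937  -0.473
    149  0.4005   +0.439  -0.133  +1.886  -0.953
    224  0.6022   +0.915  -0.374  +2.835  -1.432


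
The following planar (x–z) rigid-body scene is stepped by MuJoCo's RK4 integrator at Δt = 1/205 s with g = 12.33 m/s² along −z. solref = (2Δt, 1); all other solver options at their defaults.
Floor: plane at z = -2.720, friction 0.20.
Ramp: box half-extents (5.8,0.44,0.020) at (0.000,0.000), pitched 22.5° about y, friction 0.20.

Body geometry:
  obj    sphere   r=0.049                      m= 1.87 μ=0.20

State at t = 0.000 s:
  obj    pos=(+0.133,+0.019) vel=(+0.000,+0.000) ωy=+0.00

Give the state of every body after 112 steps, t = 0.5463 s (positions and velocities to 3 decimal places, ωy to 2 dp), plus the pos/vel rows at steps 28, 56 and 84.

State at t = 0.5463 s:
  obj    pos=(+0.598,-0.173) vel=(+1.701,-0.705) ωy=+37.56

Key-timestep trajectory:
   step    t(s)  obj.x    obj.z    obj.vx   obj.vz 
     28  0.1366   +0.162  +0.007  +0.425  -0.176
     56  0.2732   +0.249  -0.029  +0.851  -0.352
     84  0.4098   +0.395  -0.089  +1.276  -0.529


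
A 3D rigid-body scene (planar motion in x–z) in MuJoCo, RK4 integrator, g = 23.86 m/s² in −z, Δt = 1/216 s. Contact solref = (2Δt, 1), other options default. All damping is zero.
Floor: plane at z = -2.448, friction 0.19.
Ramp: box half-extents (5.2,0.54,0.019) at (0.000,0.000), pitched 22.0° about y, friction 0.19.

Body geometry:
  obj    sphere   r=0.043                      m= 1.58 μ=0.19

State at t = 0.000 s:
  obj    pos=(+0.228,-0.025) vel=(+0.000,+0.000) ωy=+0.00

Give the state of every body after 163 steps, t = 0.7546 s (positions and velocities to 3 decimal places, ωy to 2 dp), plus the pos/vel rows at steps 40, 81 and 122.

State at t = 0.7546 s:
  obj    pos=(+1.914,-0.706) vel=(+4.467,-1.805) ωy=+112.01

Key-timestep trajectory:
   step    t(s)  obj.x    obj.z    obj.vx   obj.vz 
     40  0.1852   +0.330  -0.066  +1.097  -0.443
     81  0.3750   +0.644  -0.193  +2.220  -0.897
    122  0.5648   +1.172  -0.407  +3.344  -1.351


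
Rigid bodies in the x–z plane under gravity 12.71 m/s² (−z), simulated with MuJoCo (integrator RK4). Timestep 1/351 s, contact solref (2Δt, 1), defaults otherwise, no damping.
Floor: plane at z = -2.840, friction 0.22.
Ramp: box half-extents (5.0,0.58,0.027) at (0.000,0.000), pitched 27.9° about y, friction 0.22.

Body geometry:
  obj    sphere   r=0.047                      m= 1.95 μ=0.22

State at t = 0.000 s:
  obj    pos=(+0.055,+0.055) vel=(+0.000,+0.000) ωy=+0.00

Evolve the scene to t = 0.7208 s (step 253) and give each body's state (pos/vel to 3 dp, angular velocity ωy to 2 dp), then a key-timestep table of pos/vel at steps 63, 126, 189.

State at t = 0.7208 s:
  obj    pos=(+1.030,-0.462) vel=(+2.706,-1.433) ωy=+65.14

Key-timestep trajectory:
   step    t(s)  obj.x    obj.z    obj.vx   obj.vz 
     63  0.1795   +0.115  +0.023  +0.674  -0.357
    126  0.3590   +0.297  -0.073  +1.348  -0.714
    189  0.5385   +0.599  -0.234  +2.022  -1.070


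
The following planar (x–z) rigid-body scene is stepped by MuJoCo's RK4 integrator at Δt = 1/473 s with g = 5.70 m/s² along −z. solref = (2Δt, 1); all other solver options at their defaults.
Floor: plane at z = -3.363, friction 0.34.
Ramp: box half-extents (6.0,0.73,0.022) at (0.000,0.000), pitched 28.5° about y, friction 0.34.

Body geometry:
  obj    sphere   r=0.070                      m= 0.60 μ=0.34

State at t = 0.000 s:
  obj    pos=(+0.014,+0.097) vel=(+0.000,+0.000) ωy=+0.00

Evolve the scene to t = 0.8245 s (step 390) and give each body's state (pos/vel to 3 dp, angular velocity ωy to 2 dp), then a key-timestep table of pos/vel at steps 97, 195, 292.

State at t = 0.8245 s:
  obj    pos=(+0.594,-0.218) vel=(+1.408,-0.764) ωy=+22.88

Key-timestep trajectory:
   step    t(s)  obj.x    obj.z    obj.vx   obj.vz 
     97  0.2051   +0.050  +0.078  +0.350  -0.190
    195  0.4123   +0.159  +0.018  +0.704  -0.382
    292  0.6173   +0.339  -0.080  +1.054  -0.572


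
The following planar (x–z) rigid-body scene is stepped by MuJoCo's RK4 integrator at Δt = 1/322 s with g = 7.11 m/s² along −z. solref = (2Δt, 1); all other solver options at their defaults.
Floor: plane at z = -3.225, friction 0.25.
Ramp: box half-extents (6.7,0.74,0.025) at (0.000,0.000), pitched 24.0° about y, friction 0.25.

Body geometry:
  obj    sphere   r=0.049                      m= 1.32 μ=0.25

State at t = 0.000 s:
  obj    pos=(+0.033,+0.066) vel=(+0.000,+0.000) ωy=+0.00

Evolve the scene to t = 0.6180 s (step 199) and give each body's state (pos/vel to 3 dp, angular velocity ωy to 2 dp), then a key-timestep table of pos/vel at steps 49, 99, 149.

State at t = 0.6180 s:
  obj    pos=(+0.394,-0.094) vel=(+1.166,-0.519) ωy=+26.05

Key-timestep trajectory:
   step    t(s)  obj.x    obj.z    obj.vx   obj.vz 
     49  0.1522   +0.055  +0.057  +0.287  -0.128
     99  0.3075   +0.122  +0.027  +0.580  -0.258
    149  0.4627   +0.235  -0.024  +0.873  -0.389


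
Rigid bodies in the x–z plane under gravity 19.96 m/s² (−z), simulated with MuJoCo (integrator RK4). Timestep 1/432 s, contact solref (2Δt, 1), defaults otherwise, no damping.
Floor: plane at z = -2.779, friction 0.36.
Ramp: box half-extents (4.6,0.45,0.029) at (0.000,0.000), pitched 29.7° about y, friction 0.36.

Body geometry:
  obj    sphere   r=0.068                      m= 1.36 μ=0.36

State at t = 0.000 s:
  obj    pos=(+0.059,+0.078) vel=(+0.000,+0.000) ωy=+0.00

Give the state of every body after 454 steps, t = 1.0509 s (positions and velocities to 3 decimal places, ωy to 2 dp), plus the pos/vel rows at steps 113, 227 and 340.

State at t = 1.0509 s:
  obj    pos=(+3.448,-1.855) vel=(+6.448,-3.678) ωy=+109.16

Key-timestep trajectory:
   step    t(s)  obj.x    obj.z    obj.vx   obj.vz 
    113  0.2616   +0.269  -0.042  +1.605  -0.916
    227  0.5255   +0.906  -0.405  +3.224  -1.839
    340  0.7870   +1.959  -1.006  +4.829  -2.755


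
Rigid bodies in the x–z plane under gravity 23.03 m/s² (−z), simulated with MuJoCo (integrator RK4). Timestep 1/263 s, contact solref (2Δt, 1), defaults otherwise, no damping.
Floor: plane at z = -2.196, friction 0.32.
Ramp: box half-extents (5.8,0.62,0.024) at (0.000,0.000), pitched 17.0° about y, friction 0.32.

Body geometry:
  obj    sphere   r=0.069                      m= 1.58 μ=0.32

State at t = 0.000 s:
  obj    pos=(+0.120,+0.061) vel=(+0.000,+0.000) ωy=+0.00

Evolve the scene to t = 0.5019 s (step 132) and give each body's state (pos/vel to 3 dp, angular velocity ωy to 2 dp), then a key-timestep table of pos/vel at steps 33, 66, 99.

State at t = 0.5019 s:
  obj    pos=(+0.699,-0.117) vel=(+2.308,-0.706) ωy=+34.97

Key-timestep trajectory:
   step    t(s)  obj.x    obj.z    obj.vx   obj.vz 
     33  0.1255   +0.156  +0.049  +0.577  -0.176
     66  0.2510   +0.265  +0.016  +1.154  -0.353
     99  0.3764   +0.446  -0.039  +1.731  -0.529


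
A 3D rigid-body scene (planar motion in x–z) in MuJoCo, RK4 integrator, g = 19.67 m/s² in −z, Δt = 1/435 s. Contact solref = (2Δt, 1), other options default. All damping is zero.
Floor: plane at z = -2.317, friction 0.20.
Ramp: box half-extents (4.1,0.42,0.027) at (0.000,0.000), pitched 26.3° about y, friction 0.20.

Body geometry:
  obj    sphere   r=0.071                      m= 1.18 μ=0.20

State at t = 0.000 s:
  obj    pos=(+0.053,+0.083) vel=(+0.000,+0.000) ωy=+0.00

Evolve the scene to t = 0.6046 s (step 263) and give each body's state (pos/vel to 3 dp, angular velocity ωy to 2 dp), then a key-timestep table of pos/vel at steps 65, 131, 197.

State at t = 0.6046 s:
  obj    pos=(+1.073,-0.421) vel=(+3.374,-1.668) ωy=+53.00

Key-timestep trajectory:
   step    t(s)  obj.x    obj.z    obj.vx   obj.vz 
     65  0.1494   +0.115  +0.052  +0.834  -0.412
    131  0.3011   +0.306  -0.042  +1.681  -0.831
    197  0.4529   +0.625  -0.200  +2.528  -1.249


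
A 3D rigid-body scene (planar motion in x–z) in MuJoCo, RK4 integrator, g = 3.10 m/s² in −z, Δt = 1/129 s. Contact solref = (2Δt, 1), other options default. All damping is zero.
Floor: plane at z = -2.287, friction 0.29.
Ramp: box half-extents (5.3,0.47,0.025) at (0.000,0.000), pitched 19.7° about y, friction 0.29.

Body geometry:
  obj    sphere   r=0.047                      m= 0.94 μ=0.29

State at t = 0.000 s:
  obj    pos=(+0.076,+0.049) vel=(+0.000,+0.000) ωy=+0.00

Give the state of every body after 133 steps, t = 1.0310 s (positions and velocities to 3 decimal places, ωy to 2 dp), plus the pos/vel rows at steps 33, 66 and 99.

State at t = 1.0310 s:
  obj    pos=(+0.450,-0.085) vel=(+0.725,-0.259) ωy=+16.37

Key-timestep trajectory:
   step    t(s)  obj.x    obj.z    obj.vx   obj.vz 
     33  0.2558   +0.099  +0.041  +0.180  -0.064
     66  0.5116   +0.168  +0.016  +0.360  -0.129
     99  0.7674   +0.283  -0.025  +0.539  -0.193


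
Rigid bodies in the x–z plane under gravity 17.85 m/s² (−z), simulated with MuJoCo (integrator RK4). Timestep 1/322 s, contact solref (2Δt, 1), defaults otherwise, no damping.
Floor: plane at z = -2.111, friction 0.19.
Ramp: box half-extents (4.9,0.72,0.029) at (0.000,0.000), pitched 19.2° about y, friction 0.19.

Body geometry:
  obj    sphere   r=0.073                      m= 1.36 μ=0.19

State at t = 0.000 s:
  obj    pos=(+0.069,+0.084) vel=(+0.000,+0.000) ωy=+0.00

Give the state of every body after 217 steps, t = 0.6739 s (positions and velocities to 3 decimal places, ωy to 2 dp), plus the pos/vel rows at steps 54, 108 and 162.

State at t = 0.6739 s:
  obj    pos=(+0.968,-0.229) vel=(+2.669,-0.929) ωy=+38.70

Key-timestep trajectory:
   step    t(s)  obj.x    obj.z    obj.vx   obj.vz 
     54  0.1677   +0.125  +0.065  +0.664  -0.231
    108  0.3354   +0.292  +0.006  +1.328  -0.463
    162  0.5031   +0.570  -0.091  +1.992  -0.694
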